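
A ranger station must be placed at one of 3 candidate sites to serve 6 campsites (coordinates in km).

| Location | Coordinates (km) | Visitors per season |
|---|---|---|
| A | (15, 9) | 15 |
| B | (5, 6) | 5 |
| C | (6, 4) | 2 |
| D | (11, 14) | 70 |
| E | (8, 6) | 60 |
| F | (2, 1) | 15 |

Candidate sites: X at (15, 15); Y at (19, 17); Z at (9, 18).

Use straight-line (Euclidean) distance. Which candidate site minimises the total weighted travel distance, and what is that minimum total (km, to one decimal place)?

Total weighted distance at each candidate:
  X (15, 15): total = 1445.0
  Y (19, 17): total = 2141.6
  Z (9, 18): total = 1565.4
Minimum is at X with total 1445.0 km.

X, total 1445.0 km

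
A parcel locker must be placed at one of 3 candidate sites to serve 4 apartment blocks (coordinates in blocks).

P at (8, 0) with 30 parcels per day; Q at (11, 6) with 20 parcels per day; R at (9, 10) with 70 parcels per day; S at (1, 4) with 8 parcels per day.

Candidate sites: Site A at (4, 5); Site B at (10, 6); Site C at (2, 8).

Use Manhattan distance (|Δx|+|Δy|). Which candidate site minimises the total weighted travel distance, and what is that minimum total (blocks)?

Site B, total 698 blocks

Total weighted distance at each candidate:
  Site A (4, 5): total = 1162
  Site B (10, 6): total = 698
  Site C (2, 8): total = 1310
Minimum is at Site B with total 698 blocks.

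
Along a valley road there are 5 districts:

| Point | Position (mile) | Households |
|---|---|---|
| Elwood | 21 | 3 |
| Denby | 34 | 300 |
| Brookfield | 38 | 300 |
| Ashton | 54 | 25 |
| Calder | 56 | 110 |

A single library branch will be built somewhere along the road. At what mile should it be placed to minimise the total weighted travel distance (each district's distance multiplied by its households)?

x = 38

For a sum of weighted absolute distances on a line, the optimum is the weighted median (not the mean). Total weight W = 738; half-weight = 369.
Sort by position and accumulate weight:
  mile 21 (Elwood, w=3) → cum 3
  mile 34 (Denby, w=300) → cum 303
  mile 38 (Brookfield, w=300) → cum 603  ≥ 369 → median here
  mile 54 (Ashton, w=25) → cum 628
  mile 56 (Calder, w=110) → cum 738
Optimal location: mile 38.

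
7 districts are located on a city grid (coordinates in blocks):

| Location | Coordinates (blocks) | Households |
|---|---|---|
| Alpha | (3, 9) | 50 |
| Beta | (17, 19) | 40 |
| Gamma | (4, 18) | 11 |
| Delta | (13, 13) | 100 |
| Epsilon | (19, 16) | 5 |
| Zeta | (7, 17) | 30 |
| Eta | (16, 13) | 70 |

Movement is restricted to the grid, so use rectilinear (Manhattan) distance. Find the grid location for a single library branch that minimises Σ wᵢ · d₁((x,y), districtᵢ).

(13, 13)

Manhattan distance separates: Σwᵢ(|x−xᵢ|+|y−yᵢ|) = Σwᵢ|x−xᵢ| + Σwᵢ|y−yᵢ|, so x and y are optimised independently as 1-D weighted medians.
Total weight W = 306; half = 153.
x-coordinate, sorted with cumulative weight:
  x=3 (Alpha, w=50) cum 50
  x=4 (Gamma, w=11) cum 61
  x=7 (Zeta, w=30) cum 91
  x=13 (Delta, w=100) cum 191  ← median
  x=16 (Eta, w=70) cum 261
  x=17 (Beta, w=40) cum 301
  x=19 (Epsilon, w=5) cum 306
⇒ x* = 13
y-coordinate, sorted with cumulative weight:
  y=9 (Alpha, w=50) cum 50
  y=13 (Delta, w=100) cum 150
  y=13 (Eta, w=70) cum 220  ← median
  y=16 (Epsilon, w=5) cum 225
  y=17 (Zeta, w=30) cum 255
  y=18 (Gamma, w=11) cum 266
  y=19 (Beta, w=40) cum 306
⇒ y* = 13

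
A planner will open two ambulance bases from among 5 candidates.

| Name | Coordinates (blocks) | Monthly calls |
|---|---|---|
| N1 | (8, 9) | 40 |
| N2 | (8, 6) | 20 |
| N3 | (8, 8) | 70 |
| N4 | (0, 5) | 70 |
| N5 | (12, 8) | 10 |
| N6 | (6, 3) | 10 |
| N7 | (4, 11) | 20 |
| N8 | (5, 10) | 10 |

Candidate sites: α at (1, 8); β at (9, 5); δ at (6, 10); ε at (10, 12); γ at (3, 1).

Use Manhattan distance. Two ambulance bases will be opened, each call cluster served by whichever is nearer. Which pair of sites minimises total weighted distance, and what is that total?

{α, δ}, total 1020

Evaluate every pair (each demand assigned to the nearer of the two):
  {α, δ}: total = 1020
  {α, β}: total = 1090
  {δ, γ}: total = 1210
  {β, δ}: total = 1250
  {α, ε}: total = 1400
  {β, γ}: total = 1430
  {β, ε}: total = 1470
  {δ, ε}: total = 1490
  {ε, γ}: total = 1590
  {α, γ}: total = 1610
Best pair: {α, δ} with total 1020.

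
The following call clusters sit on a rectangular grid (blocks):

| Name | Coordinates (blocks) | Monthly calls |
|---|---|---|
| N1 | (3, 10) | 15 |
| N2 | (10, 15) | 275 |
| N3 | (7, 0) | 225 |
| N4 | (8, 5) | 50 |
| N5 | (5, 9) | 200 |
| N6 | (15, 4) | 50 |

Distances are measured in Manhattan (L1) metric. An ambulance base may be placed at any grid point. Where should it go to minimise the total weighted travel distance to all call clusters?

Manhattan distance separates: Σwᵢ(|x−xᵢ|+|y−yᵢ|) = Σwᵢ|x−xᵢ| + Σwᵢ|y−yᵢ|, so x and y are optimised independently as 1-D weighted medians.
Total weight W = 815; half = 407.5.
x-coordinate, sorted with cumulative weight:
  x=3 (N1, w=15) cum 15
  x=5 (N5, w=200) cum 215
  x=7 (N3, w=225) cum 440  ← median
  x=8 (N4, w=50) cum 490
  x=10 (N2, w=275) cum 765
  x=15 (N6, w=50) cum 815
⇒ x* = 7
y-coordinate, sorted with cumulative weight:
  y=0 (N3, w=225) cum 225
  y=4 (N6, w=50) cum 275
  y=5 (N4, w=50) cum 325
  y=9 (N5, w=200) cum 525  ← median
  y=10 (N1, w=15) cum 540
  y=15 (N2, w=275) cum 815
⇒ y* = 9

(7, 9)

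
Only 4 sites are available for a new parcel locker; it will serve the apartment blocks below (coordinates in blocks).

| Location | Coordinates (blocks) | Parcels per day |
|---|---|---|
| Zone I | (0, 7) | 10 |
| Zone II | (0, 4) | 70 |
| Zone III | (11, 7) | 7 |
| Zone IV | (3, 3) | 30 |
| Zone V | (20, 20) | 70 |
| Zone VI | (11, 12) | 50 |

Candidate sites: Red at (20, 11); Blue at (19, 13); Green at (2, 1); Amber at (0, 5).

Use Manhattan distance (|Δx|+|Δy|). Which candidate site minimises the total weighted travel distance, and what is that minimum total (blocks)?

Total weighted distance at each candidate:
  Red (20, 11): total = 4101
  Blue (19, 13): total = 4098
  Green (2, 1): total = 4215
  Amber (0, 5): total = 3681
Minimum is at Amber with total 3681 blocks.

Amber, total 3681 blocks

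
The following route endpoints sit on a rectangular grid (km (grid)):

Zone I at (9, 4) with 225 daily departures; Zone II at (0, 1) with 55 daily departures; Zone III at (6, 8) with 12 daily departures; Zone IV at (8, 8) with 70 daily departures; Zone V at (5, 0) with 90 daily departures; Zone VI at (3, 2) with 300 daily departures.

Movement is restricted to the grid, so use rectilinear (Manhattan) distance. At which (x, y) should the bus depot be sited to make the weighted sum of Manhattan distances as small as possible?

(5, 2)

Manhattan distance separates: Σwᵢ(|x−xᵢ|+|y−yᵢ|) = Σwᵢ|x−xᵢ| + Σwᵢ|y−yᵢ|, so x and y are optimised independently as 1-D weighted medians.
Total weight W = 752; half = 376.
x-coordinate, sorted with cumulative weight:
  x=0 (Zone II, w=55) cum 55
  x=3 (Zone VI, w=300) cum 355
  x=5 (Zone V, w=90) cum 445  ← median
  x=6 (Zone III, w=12) cum 457
  x=8 (Zone IV, w=70) cum 527
  x=9 (Zone I, w=225) cum 752
⇒ x* = 5
y-coordinate, sorted with cumulative weight:
  y=0 (Zone V, w=90) cum 90
  y=1 (Zone II, w=55) cum 145
  y=2 (Zone VI, w=300) cum 445  ← median
  y=4 (Zone I, w=225) cum 670
  y=8 (Zone III, w=12) cum 682
  y=8 (Zone IV, w=70) cum 752
⇒ y* = 2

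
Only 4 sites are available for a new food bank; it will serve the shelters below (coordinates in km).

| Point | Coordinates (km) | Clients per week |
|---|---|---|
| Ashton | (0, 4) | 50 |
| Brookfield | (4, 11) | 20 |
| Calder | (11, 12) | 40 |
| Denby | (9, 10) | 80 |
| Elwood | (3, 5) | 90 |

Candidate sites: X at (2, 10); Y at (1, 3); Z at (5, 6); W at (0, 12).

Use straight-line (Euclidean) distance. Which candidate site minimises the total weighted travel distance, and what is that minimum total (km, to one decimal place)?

Total weighted distance at each candidate:
  X (2, 10): total = 1748.6
  Y (1, 3): total = 1884.7
  Z (5, 6): total = 1364.4
  W (0, 12): total = 2345.4
Minimum is at Z with total 1364.4 km.

Z, total 1364.4 km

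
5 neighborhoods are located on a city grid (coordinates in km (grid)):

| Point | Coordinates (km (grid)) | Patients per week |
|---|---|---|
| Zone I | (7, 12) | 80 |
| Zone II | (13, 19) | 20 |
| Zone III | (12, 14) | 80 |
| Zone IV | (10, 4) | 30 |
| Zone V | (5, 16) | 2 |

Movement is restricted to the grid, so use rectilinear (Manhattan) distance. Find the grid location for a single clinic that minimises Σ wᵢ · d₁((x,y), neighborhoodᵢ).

(10, 12)

Manhattan distance separates: Σwᵢ(|x−xᵢ|+|y−yᵢ|) = Σwᵢ|x−xᵢ| + Σwᵢ|y−yᵢ|, so x and y are optimised independently as 1-D weighted medians.
Total weight W = 212; half = 106.
x-coordinate, sorted with cumulative weight:
  x=5 (Zone V, w=2) cum 2
  x=7 (Zone I, w=80) cum 82
  x=10 (Zone IV, w=30) cum 112  ← median
  x=12 (Zone III, w=80) cum 192
  x=13 (Zone II, w=20) cum 212
⇒ x* = 10
y-coordinate, sorted with cumulative weight:
  y=4 (Zone IV, w=30) cum 30
  y=12 (Zone I, w=80) cum 110  ← median
  y=14 (Zone III, w=80) cum 190
  y=16 (Zone V, w=2) cum 192
  y=19 (Zone II, w=20) cum 212
⇒ y* = 12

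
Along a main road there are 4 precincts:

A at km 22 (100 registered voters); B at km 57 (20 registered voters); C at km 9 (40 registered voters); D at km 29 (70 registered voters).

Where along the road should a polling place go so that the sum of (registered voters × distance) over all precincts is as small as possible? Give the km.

x = 22

For a sum of weighted absolute distances on a line, the optimum is the weighted median (not the mean). Total weight W = 230; half-weight = 115.
Sort by position and accumulate weight:
  km 9 (C, w=40) → cum 40
  km 22 (A, w=100) → cum 140  ≥ 115 → median here
  km 29 (D, w=70) → cum 210
  km 57 (B, w=20) → cum 230
Optimal location: km 22.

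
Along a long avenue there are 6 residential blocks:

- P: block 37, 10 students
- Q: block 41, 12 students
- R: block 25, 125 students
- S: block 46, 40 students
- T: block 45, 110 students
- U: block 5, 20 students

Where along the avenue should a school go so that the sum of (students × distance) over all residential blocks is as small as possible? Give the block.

x = 41

For a sum of weighted absolute distances on a line, the optimum is the weighted median (not the mean). Total weight W = 317; half-weight = 158.5.
Sort by position and accumulate weight:
  block 5 (U, w=20) → cum 20
  block 25 (R, w=125) → cum 145
  block 37 (P, w=10) → cum 155
  block 41 (Q, w=12) → cum 167  ≥ 158.5 → median here
  block 45 (T, w=110) → cum 277
  block 46 (S, w=40) → cum 317
Optimal location: block 41.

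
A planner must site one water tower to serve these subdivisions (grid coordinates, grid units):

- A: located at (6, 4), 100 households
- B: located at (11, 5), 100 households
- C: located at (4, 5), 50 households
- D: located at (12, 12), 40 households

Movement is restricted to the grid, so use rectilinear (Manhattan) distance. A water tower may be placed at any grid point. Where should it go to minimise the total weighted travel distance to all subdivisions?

Manhattan distance separates: Σwᵢ(|x−xᵢ|+|y−yᵢ|) = Σwᵢ|x−xᵢ| + Σwᵢ|y−yᵢ|, so x and y are optimised independently as 1-D weighted medians.
Total weight W = 290; half = 145.
x-coordinate, sorted with cumulative weight:
  x=4 (C, w=50) cum 50
  x=6 (A, w=100) cum 150  ← median
  x=11 (B, w=100) cum 250
  x=12 (D, w=40) cum 290
⇒ x* = 6
y-coordinate, sorted with cumulative weight:
  y=4 (A, w=100) cum 100
  y=5 (B, w=100) cum 200  ← median
  y=5 (C, w=50) cum 250
  y=12 (D, w=40) cum 290
⇒ y* = 5

(6, 5)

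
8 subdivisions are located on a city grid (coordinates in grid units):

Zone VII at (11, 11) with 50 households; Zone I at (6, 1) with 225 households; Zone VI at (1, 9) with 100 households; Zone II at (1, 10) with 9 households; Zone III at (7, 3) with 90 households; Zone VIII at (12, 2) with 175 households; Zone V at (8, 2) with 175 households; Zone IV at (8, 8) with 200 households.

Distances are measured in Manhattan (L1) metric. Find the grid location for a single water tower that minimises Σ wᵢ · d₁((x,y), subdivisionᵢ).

(8, 2)

Manhattan distance separates: Σwᵢ(|x−xᵢ|+|y−yᵢ|) = Σwᵢ|x−xᵢ| + Σwᵢ|y−yᵢ|, so x and y are optimised independently as 1-D weighted medians.
Total weight W = 1024; half = 512.
x-coordinate, sorted with cumulative weight:
  x=1 (Zone VI, w=100) cum 100
  x=1 (Zone II, w=9) cum 109
  x=6 (Zone I, w=225) cum 334
  x=7 (Zone III, w=90) cum 424
  x=8 (Zone V, w=175) cum 599  ← median
  x=8 (Zone IV, w=200) cum 799
  x=11 (Zone VII, w=50) cum 849
  x=12 (Zone VIII, w=175) cum 1024
⇒ x* = 8
y-coordinate, sorted with cumulative weight:
  y=1 (Zone I, w=225) cum 225
  y=2 (Zone VIII, w=175) cum 400
  y=2 (Zone V, w=175) cum 575  ← median
  y=3 (Zone III, w=90) cum 665
  y=8 (Zone IV, w=200) cum 865
  y=9 (Zone VI, w=100) cum 965
  y=10 (Zone II, w=9) cum 974
  y=11 (Zone VII, w=50) cum 1024
⇒ y* = 2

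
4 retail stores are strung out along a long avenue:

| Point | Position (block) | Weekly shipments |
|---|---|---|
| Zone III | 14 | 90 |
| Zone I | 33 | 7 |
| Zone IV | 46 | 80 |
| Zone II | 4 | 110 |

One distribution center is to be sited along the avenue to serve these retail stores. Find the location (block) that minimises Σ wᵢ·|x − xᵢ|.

x = 14

For a sum of weighted absolute distances on a line, the optimum is the weighted median (not the mean). Total weight W = 287; half-weight = 143.5.
Sort by position and accumulate weight:
  block 4 (Zone II, w=110) → cum 110
  block 14 (Zone III, w=90) → cum 200  ≥ 143.5 → median here
  block 33 (Zone I, w=7) → cum 207
  block 46 (Zone IV, w=80) → cum 287
Optimal location: block 14.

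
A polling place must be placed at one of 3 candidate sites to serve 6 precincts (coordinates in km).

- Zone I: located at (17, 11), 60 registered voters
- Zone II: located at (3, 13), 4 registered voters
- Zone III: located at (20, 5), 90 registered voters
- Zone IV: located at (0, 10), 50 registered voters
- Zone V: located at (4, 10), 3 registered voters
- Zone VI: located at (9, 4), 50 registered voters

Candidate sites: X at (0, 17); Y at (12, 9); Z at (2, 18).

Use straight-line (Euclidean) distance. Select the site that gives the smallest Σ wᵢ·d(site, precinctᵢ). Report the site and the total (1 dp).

Total weighted distance at each candidate:
  X (0, 17): total = 4365.6
  Y (12, 9): total = 2085.3
  Z (2, 18): total = 4231.6
Minimum is at Y with total 2085.3 km.

Y, total 2085.3 km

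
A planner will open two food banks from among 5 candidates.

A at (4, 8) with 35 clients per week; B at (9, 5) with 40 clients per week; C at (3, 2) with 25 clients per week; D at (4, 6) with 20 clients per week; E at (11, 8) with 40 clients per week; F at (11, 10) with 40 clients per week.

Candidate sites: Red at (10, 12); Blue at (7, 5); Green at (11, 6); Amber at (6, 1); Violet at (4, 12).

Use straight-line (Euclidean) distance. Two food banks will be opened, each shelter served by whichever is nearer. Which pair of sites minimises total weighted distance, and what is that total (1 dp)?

Evaluate every pair (each demand assigned to the nearer of the two):
  {Blue, Green}: total = 656.7
  {Red, Blue}: total = 671.1
  {Green, Amber}: total = 771.0
  {Green, Violet}: total = 813.0
  {Blue, Amber}: total = 826.9
  {Blue, Violet}: total = 864.4
  {Red, Green}: total = 874.9
  {Red, Amber}: total = 893.5
  {Red, Violet}: total = 1048.5
  {Amber, Violet}: total = 1140.5
Best pair: {Blue, Green} with total 656.7.

{Blue, Green}, total 656.7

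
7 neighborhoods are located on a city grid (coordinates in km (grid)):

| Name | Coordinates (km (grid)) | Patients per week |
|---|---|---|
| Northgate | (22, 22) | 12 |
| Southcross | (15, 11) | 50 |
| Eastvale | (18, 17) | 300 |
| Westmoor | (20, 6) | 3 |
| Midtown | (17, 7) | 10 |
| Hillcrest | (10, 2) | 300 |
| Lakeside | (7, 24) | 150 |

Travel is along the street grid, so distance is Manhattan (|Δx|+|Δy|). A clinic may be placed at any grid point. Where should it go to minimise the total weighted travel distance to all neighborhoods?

(10, 17)

Manhattan distance separates: Σwᵢ(|x−xᵢ|+|y−yᵢ|) = Σwᵢ|x−xᵢ| + Σwᵢ|y−yᵢ|, so x and y are optimised independently as 1-D weighted medians.
Total weight W = 825; half = 412.5.
x-coordinate, sorted with cumulative weight:
  x=7 (Lakeside, w=150) cum 150
  x=10 (Hillcrest, w=300) cum 450  ← median
  x=15 (Southcross, w=50) cum 500
  x=17 (Midtown, w=10) cum 510
  x=18 (Eastvale, w=300) cum 810
  x=20 (Westmoor, w=3) cum 813
  x=22 (Northgate, w=12) cum 825
⇒ x* = 10
y-coordinate, sorted with cumulative weight:
  y=2 (Hillcrest, w=300) cum 300
  y=6 (Westmoor, w=3) cum 303
  y=7 (Midtown, w=10) cum 313
  y=11 (Southcross, w=50) cum 363
  y=17 (Eastvale, w=300) cum 663  ← median
  y=22 (Northgate, w=12) cum 675
  y=24 (Lakeside, w=150) cum 825
⇒ y* = 17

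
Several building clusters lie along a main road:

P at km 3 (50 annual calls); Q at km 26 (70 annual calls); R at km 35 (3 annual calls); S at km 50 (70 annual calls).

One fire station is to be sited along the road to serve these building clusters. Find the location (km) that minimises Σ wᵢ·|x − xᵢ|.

For a sum of weighted absolute distances on a line, the optimum is the weighted median (not the mean). Total weight W = 193; half-weight = 96.5.
Sort by position and accumulate weight:
  km 3 (P, w=50) → cum 50
  km 26 (Q, w=70) → cum 120  ≥ 96.5 → median here
  km 35 (R, w=3) → cum 123
  km 50 (S, w=70) → cum 193
Optimal location: km 26.

x = 26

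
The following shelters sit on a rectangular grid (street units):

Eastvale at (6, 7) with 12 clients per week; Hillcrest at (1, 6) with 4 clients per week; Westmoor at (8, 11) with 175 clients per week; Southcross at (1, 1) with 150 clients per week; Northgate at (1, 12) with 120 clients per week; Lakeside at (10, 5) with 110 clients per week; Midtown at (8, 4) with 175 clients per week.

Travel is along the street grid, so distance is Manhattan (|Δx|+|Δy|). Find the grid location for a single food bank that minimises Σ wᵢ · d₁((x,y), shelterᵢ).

Manhattan distance separates: Σwᵢ(|x−xᵢ|+|y−yᵢ|) = Σwᵢ|x−xᵢ| + Σwᵢ|y−yᵢ|, so x and y are optimised independently as 1-D weighted medians.
Total weight W = 746; half = 373.
x-coordinate, sorted with cumulative weight:
  x=1 (Hillcrest, w=4) cum 4
  x=1 (Southcross, w=150) cum 154
  x=1 (Northgate, w=120) cum 274
  x=6 (Eastvale, w=12) cum 286
  x=8 (Westmoor, w=175) cum 461  ← median
  x=8 (Midtown, w=175) cum 636
  x=10 (Lakeside, w=110) cum 746
⇒ x* = 8
y-coordinate, sorted with cumulative weight:
  y=1 (Southcross, w=150) cum 150
  y=4 (Midtown, w=175) cum 325
  y=5 (Lakeside, w=110) cum 435  ← median
  y=6 (Hillcrest, w=4) cum 439
  y=7 (Eastvale, w=12) cum 451
  y=11 (Westmoor, w=175) cum 626
  y=12 (Northgate, w=120) cum 746
⇒ y* = 5

(8, 5)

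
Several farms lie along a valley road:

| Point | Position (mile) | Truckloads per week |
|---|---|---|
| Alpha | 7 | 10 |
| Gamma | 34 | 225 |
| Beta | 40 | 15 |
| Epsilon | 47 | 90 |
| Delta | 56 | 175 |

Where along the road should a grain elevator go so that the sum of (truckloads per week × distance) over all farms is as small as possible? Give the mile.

x = 47

For a sum of weighted absolute distances on a line, the optimum is the weighted median (not the mean). Total weight W = 515; half-weight = 257.5.
Sort by position and accumulate weight:
  mile 7 (Alpha, w=10) → cum 10
  mile 34 (Gamma, w=225) → cum 235
  mile 40 (Beta, w=15) → cum 250
  mile 47 (Epsilon, w=90) → cum 340  ≥ 257.5 → median here
  mile 56 (Delta, w=175) → cum 515
Optimal location: mile 47.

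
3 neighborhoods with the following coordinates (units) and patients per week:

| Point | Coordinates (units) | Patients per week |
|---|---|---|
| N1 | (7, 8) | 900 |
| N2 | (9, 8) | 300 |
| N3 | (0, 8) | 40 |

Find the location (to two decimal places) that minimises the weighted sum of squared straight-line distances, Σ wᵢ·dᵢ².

(7.26, 8.00)

The minimiser of Σwᵢ‖p−pᵢ‖² is the weighted centroid p* = (Σwᵢpᵢ)/(Σwᵢ).
Σwᵢ = 1240.
Σwᵢxᵢ = 900·7 + 300·9 + 40·0 = 9000.
Σwᵢyᵢ = 900·8 + 300·8 + 40·8 = 9920.
x* = 9000/1240 = 7.26, y* = 9920/1240 = 8.00.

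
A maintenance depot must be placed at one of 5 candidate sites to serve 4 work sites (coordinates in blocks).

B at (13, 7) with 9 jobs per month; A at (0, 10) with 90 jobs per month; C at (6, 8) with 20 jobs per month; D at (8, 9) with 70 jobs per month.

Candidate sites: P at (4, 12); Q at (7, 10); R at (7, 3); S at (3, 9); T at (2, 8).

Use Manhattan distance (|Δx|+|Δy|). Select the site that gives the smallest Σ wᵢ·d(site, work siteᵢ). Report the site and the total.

S, total 898 blocks

Total weighted distance at each candidate:
  P (4, 12): total = 1276
  Q (7, 10): total = 911
  R (7, 3): total = 1960
  S (3, 9): total = 898
  T (2, 8): total = 1038
Minimum is at S with total 898 blocks.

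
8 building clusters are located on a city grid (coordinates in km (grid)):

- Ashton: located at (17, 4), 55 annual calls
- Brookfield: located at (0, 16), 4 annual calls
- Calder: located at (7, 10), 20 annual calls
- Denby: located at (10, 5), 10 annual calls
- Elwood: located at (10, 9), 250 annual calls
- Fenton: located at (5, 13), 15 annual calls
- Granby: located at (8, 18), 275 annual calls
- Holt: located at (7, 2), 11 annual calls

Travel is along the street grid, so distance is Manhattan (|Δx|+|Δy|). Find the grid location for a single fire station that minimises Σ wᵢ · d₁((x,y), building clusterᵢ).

(8, 9)

Manhattan distance separates: Σwᵢ(|x−xᵢ|+|y−yᵢ|) = Σwᵢ|x−xᵢ| + Σwᵢ|y−yᵢ|, so x and y are optimised independently as 1-D weighted medians.
Total weight W = 640; half = 320.
x-coordinate, sorted with cumulative weight:
  x=0 (Brookfield, w=4) cum 4
  x=5 (Fenton, w=15) cum 19
  x=7 (Calder, w=20) cum 39
  x=7 (Holt, w=11) cum 50
  x=8 (Granby, w=275) cum 325  ← median
  x=10 (Denby, w=10) cum 335
  x=10 (Elwood, w=250) cum 585
  x=17 (Ashton, w=55) cum 640
⇒ x* = 8
y-coordinate, sorted with cumulative weight:
  y=2 (Holt, w=11) cum 11
  y=4 (Ashton, w=55) cum 66
  y=5 (Denby, w=10) cum 76
  y=9 (Elwood, w=250) cum 326  ← median
  y=10 (Calder, w=20) cum 346
  y=13 (Fenton, w=15) cum 361
  y=16 (Brookfield, w=4) cum 365
  y=18 (Granby, w=275) cum 640
⇒ y* = 9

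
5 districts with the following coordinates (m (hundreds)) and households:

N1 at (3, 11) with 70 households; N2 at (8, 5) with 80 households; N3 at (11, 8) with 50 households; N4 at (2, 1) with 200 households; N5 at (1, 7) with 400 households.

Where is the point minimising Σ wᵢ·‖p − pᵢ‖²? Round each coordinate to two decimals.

(2.75, 5.71)

The minimiser of Σwᵢ‖p−pᵢ‖² is the weighted centroid p* = (Σwᵢpᵢ)/(Σwᵢ).
Σwᵢ = 800.
Σwᵢxᵢ = 70·3 + 80·8 + 50·11 + 200·2 + 400·1 = 2200.
Σwᵢyᵢ = 70·11 + 80·5 + 50·8 + 200·1 + 400·7 = 4570.
x* = 2200/800 = 2.75, y* = 4570/800 = 5.71.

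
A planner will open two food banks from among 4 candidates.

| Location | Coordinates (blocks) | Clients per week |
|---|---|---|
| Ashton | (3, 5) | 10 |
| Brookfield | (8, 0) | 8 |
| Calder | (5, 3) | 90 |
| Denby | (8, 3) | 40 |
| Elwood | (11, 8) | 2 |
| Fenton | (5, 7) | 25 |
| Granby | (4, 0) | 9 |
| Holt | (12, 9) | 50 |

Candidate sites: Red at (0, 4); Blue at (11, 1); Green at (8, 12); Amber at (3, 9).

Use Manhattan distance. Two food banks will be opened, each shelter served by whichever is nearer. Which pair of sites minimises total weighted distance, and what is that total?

{Red, Blue}, total 1548

Evaluate every pair (each demand assigned to the nearer of the two):
  {Red, Blue}: total = 1548
  {Blue, Amber}: total = 1628
  {Red, Green}: total = 1672
  {Red, Amber}: total = 1676
  {Blue, Green}: total = 1708
  {Green, Amber}: total = 1770
Best pair: {Red, Blue} with total 1548.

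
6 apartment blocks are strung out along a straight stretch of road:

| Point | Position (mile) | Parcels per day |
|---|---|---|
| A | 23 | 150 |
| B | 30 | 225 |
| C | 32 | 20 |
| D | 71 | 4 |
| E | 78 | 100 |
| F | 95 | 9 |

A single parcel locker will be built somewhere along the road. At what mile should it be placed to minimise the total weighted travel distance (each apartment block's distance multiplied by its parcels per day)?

For a sum of weighted absolute distances on a line, the optimum is the weighted median (not the mean). Total weight W = 508; half-weight = 254.
Sort by position and accumulate weight:
  mile 23 (A, w=150) → cum 150
  mile 30 (B, w=225) → cum 375  ≥ 254 → median here
  mile 32 (C, w=20) → cum 395
  mile 71 (D, w=4) → cum 399
  mile 78 (E, w=100) → cum 499
  mile 95 (F, w=9) → cum 508
Optimal location: mile 30.

x = 30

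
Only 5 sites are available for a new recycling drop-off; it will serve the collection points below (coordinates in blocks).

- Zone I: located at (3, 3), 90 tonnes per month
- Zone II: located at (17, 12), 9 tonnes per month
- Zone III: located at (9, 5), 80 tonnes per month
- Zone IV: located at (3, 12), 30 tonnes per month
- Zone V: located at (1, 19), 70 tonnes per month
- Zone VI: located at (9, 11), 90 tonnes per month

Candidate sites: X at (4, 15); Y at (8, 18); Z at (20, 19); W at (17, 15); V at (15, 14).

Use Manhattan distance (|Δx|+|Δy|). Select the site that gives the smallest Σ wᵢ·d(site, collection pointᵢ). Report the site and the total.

X, total 3934 blocks

Total weighted distance at each candidate:
  X (4, 15): total = 3934
  Y (8, 18): total = 4665
  Z (20, 19): total = 8820
  W (17, 15): total = 6797
  V (15, 14): total = 5866
Minimum is at X with total 3934 blocks.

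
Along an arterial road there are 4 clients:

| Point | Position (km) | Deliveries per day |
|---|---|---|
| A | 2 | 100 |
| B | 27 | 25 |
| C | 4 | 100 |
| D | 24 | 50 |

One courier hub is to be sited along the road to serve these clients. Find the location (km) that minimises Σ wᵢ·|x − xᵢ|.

x = 4

For a sum of weighted absolute distances on a line, the optimum is the weighted median (not the mean). Total weight W = 275; half-weight = 137.5.
Sort by position and accumulate weight:
  km 2 (A, w=100) → cum 100
  km 4 (C, w=100) → cum 200  ≥ 137.5 → median here
  km 24 (D, w=50) → cum 250
  km 27 (B, w=25) → cum 275
Optimal location: km 4.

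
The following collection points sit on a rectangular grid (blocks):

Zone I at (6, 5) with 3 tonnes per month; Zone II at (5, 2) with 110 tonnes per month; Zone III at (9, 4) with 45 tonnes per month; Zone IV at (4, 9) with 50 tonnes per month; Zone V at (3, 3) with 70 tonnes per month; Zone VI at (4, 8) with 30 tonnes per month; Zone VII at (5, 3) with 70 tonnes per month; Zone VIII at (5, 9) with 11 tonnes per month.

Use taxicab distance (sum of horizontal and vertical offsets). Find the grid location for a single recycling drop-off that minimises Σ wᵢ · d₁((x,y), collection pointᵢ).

(5, 3)

Manhattan distance separates: Σwᵢ(|x−xᵢ|+|y−yᵢ|) = Σwᵢ|x−xᵢ| + Σwᵢ|y−yᵢ|, so x and y are optimised independently as 1-D weighted medians.
Total weight W = 389; half = 194.5.
x-coordinate, sorted with cumulative weight:
  x=3 (Zone V, w=70) cum 70
  x=4 (Zone IV, w=50) cum 120
  x=4 (Zone VI, w=30) cum 150
  x=5 (Zone II, w=110) cum 260  ← median
  x=5 (Zone VII, w=70) cum 330
  x=5 (Zone VIII, w=11) cum 341
  x=6 (Zone I, w=3) cum 344
  x=9 (Zone III, w=45) cum 389
⇒ x* = 5
y-coordinate, sorted with cumulative weight:
  y=2 (Zone II, w=110) cum 110
  y=3 (Zone V, w=70) cum 180
  y=3 (Zone VII, w=70) cum 250  ← median
  y=4 (Zone III, w=45) cum 295
  y=5 (Zone I, w=3) cum 298
  y=8 (Zone VI, w=30) cum 328
  y=9 (Zone IV, w=50) cum 378
  y=9 (Zone VIII, w=11) cum 389
⇒ y* = 3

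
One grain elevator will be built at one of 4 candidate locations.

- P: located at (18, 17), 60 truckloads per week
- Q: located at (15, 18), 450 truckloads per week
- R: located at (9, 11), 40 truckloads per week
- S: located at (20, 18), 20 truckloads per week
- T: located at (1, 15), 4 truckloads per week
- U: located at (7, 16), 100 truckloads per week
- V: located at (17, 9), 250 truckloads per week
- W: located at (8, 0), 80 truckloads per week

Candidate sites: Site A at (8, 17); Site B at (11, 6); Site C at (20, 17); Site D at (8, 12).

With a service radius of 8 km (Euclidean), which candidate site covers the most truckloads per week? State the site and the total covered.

Coverage radius r = 8 km; a point is covered iff (Δx)²+(Δy)² ≤ 8² = 64.
  Site A (8, 17): covers {Q, R, T, U} → 594
  Site B (11, 6): covers {R, V, W} → 370
  Site C (20, 17): covers {P, Q, S} → 530
  Site D (8, 12): covers {R, T, U} → 144
Maximum coverage at Site A: 594 truckloads per week.

Site A, covering 594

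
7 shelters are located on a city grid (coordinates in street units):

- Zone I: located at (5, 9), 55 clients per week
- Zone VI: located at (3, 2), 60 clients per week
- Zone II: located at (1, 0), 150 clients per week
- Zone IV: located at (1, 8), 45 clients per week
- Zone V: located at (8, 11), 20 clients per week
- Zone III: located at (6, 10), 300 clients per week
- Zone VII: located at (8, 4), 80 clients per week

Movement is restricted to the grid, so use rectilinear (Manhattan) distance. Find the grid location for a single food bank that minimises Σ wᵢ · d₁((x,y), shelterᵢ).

Manhattan distance separates: Σwᵢ(|x−xᵢ|+|y−yᵢ|) = Σwᵢ|x−xᵢ| + Σwᵢ|y−yᵢ|, so x and y are optimised independently as 1-D weighted medians.
Total weight W = 710; half = 355.
x-coordinate, sorted with cumulative weight:
  x=1 (Zone II, w=150) cum 150
  x=1 (Zone IV, w=45) cum 195
  x=3 (Zone VI, w=60) cum 255
  x=5 (Zone I, w=55) cum 310
  x=6 (Zone III, w=300) cum 610  ← median
  x=8 (Zone V, w=20) cum 630
  x=8 (Zone VII, w=80) cum 710
⇒ x* = 6
y-coordinate, sorted with cumulative weight:
  y=0 (Zone II, w=150) cum 150
  y=2 (Zone VI, w=60) cum 210
  y=4 (Zone VII, w=80) cum 290
  y=8 (Zone IV, w=45) cum 335
  y=9 (Zone I, w=55) cum 390  ← median
  y=10 (Zone III, w=300) cum 690
  y=11 (Zone V, w=20) cum 710
⇒ y* = 9

(6, 9)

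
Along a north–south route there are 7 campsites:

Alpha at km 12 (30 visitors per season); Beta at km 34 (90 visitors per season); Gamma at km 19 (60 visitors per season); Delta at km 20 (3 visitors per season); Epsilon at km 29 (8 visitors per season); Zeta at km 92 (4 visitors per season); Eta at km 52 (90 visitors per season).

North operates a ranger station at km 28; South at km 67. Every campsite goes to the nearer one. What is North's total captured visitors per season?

191

The indifferent point is the midpoint (28+67)/2 = 47.5; campsites left of it (closer to North at 28) go to North, those right go to South.
  Alpha at 12 (w=30) → North
  Gamma at 19 (w=60) → North
  Delta at 20 (w=3) → North
  Epsilon at 29 (w=8) → North
  Beta at 34 (w=90) → North
  Eta at 52 (w=90) → South
  Zeta at 92 (w=4) → South
North captures 191; South captures 94.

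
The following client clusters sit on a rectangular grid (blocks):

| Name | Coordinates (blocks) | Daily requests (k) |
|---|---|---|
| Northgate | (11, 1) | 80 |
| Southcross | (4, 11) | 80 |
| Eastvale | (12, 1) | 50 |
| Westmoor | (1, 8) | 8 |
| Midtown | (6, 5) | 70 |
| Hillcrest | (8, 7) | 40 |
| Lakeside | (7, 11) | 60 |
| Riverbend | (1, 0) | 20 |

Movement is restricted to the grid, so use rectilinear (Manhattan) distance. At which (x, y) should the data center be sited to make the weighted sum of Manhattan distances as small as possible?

Manhattan distance separates: Σwᵢ(|x−xᵢ|+|y−yᵢ|) = Σwᵢ|x−xᵢ| + Σwᵢ|y−yᵢ|, so x and y are optimised independently as 1-D weighted medians.
Total weight W = 408; half = 204.
x-coordinate, sorted with cumulative weight:
  x=1 (Westmoor, w=8) cum 8
  x=1 (Riverbend, w=20) cum 28
  x=4 (Southcross, w=80) cum 108
  x=6 (Midtown, w=70) cum 178
  x=7 (Lakeside, w=60) cum 238  ← median
  x=8 (Hillcrest, w=40) cum 278
  x=11 (Northgate, w=80) cum 358
  x=12 (Eastvale, w=50) cum 408
⇒ x* = 7
y-coordinate, sorted with cumulative weight:
  y=0 (Riverbend, w=20) cum 20
  y=1 (Northgate, w=80) cum 100
  y=1 (Eastvale, w=50) cum 150
  y=5 (Midtown, w=70) cum 220  ← median
  y=7 (Hillcrest, w=40) cum 260
  y=8 (Westmoor, w=8) cum 268
  y=11 (Southcross, w=80) cum 348
  y=11 (Lakeside, w=60) cum 408
⇒ y* = 5

(7, 5)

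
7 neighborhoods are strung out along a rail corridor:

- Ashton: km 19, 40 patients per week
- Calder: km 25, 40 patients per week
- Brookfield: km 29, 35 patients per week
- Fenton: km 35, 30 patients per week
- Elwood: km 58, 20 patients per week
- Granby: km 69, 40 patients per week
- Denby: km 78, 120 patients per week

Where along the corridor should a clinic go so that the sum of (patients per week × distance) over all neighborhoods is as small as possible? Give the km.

x = 58

For a sum of weighted absolute distances on a line, the optimum is the weighted median (not the mean). Total weight W = 325; half-weight = 162.5.
Sort by position and accumulate weight:
  km 19 (Ashton, w=40) → cum 40
  km 25 (Calder, w=40) → cum 80
  km 29 (Brookfield, w=35) → cum 115
  km 35 (Fenton, w=30) → cum 145
  km 58 (Elwood, w=20) → cum 165  ≥ 162.5 → median here
  km 69 (Granby, w=40) → cum 205
  km 78 (Denby, w=120) → cum 325
Optimal location: km 58.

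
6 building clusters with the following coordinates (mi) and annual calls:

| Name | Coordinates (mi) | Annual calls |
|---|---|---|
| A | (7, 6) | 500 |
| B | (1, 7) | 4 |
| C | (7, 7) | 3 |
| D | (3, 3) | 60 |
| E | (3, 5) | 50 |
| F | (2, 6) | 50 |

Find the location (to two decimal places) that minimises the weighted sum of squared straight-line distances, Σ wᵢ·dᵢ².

(5.93, 5.67)

The minimiser of Σwᵢ‖p−pᵢ‖² is the weighted centroid p* = (Σwᵢpᵢ)/(Σwᵢ).
Σwᵢ = 667.
Σwᵢxᵢ = 500·7 + 4·1 + 3·7 + 60·3 + 50·3 + 50·2 = 3955.
Σwᵢyᵢ = 500·6 + 4·7 + 3·7 + 60·3 + 50·5 + 50·6 = 3779.
x* = 3955/667 = 5.93, y* = 3779/667 = 5.67.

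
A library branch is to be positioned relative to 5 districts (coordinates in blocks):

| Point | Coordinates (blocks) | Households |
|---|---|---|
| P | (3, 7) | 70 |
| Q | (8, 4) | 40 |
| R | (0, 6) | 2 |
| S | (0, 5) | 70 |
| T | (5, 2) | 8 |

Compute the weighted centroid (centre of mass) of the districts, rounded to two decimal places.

(3.00, 5.41)

The minimiser of Σwᵢ‖p−pᵢ‖² is the weighted centroid p* = (Σwᵢpᵢ)/(Σwᵢ).
Σwᵢ = 190.
Σwᵢxᵢ = 70·3 + 40·8 + 2·0 + 70·0 + 8·5 = 570.
Σwᵢyᵢ = 70·7 + 40·4 + 2·6 + 70·5 + 8·2 = 1028.
x* = 570/190 = 3.00, y* = 1028/190 = 5.41.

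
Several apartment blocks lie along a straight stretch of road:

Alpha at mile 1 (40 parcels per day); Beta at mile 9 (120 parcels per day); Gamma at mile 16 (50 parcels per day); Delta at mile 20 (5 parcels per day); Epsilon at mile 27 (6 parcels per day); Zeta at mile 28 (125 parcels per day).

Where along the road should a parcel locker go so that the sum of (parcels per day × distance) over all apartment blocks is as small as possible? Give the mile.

x = 16

For a sum of weighted absolute distances on a line, the optimum is the weighted median (not the mean). Total weight W = 346; half-weight = 173.
Sort by position and accumulate weight:
  mile 1 (Alpha, w=40) → cum 40
  mile 9 (Beta, w=120) → cum 160
  mile 16 (Gamma, w=50) → cum 210  ≥ 173 → median here
  mile 20 (Delta, w=5) → cum 215
  mile 27 (Epsilon, w=6) → cum 221
  mile 28 (Zeta, w=125) → cum 346
Optimal location: mile 16.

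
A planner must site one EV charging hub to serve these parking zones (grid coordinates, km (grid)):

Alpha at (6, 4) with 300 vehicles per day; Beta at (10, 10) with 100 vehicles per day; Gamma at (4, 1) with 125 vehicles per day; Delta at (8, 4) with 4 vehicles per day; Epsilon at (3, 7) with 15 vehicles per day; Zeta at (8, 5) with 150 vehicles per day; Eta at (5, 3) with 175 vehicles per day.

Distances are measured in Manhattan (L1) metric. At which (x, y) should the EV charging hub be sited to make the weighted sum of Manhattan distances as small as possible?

(6, 4)

Manhattan distance separates: Σwᵢ(|x−xᵢ|+|y−yᵢ|) = Σwᵢ|x−xᵢ| + Σwᵢ|y−yᵢ|, so x and y are optimised independently as 1-D weighted medians.
Total weight W = 869; half = 434.5.
x-coordinate, sorted with cumulative weight:
  x=3 (Epsilon, w=15) cum 15
  x=4 (Gamma, w=125) cum 140
  x=5 (Eta, w=175) cum 315
  x=6 (Alpha, w=300) cum 615  ← median
  x=8 (Delta, w=4) cum 619
  x=8 (Zeta, w=150) cum 769
  x=10 (Beta, w=100) cum 869
⇒ x* = 6
y-coordinate, sorted with cumulative weight:
  y=1 (Gamma, w=125) cum 125
  y=3 (Eta, w=175) cum 300
  y=4 (Alpha, w=300) cum 600  ← median
  y=4 (Delta, w=4) cum 604
  y=5 (Zeta, w=150) cum 754
  y=7 (Epsilon, w=15) cum 769
  y=10 (Beta, w=100) cum 869
⇒ y* = 4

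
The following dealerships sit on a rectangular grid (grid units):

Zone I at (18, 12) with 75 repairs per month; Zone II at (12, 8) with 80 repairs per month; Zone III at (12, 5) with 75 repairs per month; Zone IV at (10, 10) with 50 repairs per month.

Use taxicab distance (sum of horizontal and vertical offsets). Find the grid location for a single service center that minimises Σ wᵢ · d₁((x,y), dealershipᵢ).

(12, 8)

Manhattan distance separates: Σwᵢ(|x−xᵢ|+|y−yᵢ|) = Σwᵢ|x−xᵢ| + Σwᵢ|y−yᵢ|, so x and y are optimised independently as 1-D weighted medians.
Total weight W = 280; half = 140.
x-coordinate, sorted with cumulative weight:
  x=10 (Zone IV, w=50) cum 50
  x=12 (Zone II, w=80) cum 130
  x=12 (Zone III, w=75) cum 205  ← median
  x=18 (Zone I, w=75) cum 280
⇒ x* = 12
y-coordinate, sorted with cumulative weight:
  y=5 (Zone III, w=75) cum 75
  y=8 (Zone II, w=80) cum 155  ← median
  y=10 (Zone IV, w=50) cum 205
  y=12 (Zone I, w=75) cum 280
⇒ y* = 8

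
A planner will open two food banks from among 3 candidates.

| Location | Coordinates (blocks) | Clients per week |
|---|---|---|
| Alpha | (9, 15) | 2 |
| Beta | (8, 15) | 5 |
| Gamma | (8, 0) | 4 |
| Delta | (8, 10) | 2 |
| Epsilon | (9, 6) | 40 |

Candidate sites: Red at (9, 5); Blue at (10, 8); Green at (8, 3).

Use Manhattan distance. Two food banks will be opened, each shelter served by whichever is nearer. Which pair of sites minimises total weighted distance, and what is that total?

{Red, Blue}, total 133

Evaluate every pair (each demand assigned to the nearer of the two):
  {Red, Blue}: total = 133
  {Red, Green}: total = 139
  {Blue, Green}: total = 201
Best pair: {Red, Blue} with total 133.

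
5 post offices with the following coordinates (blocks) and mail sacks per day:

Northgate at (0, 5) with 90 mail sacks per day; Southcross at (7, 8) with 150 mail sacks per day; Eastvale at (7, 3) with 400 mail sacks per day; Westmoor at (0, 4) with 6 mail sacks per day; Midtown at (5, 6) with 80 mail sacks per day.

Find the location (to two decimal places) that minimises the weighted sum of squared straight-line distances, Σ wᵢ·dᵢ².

The minimiser of Σwᵢ‖p−pᵢ‖² is the weighted centroid p* = (Σwᵢpᵢ)/(Σwᵢ).
Σwᵢ = 726.
Σwᵢxᵢ = 90·0 + 150·7 + 400·7 + 6·0 + 80·5 = 4250.
Σwᵢyᵢ = 90·5 + 150·8 + 400·3 + 6·4 + 80·6 = 3354.
x* = 4250/726 = 5.85, y* = 3354/726 = 4.62.

(5.85, 4.62)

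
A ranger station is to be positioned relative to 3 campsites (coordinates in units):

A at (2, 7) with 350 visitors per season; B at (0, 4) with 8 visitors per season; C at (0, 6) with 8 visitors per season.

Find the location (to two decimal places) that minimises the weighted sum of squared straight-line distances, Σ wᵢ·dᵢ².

The minimiser of Σwᵢ‖p−pᵢ‖² is the weighted centroid p* = (Σwᵢpᵢ)/(Σwᵢ).
Σwᵢ = 366.
Σwᵢxᵢ = 350·2 + 8·0 + 8·0 = 700.
Σwᵢyᵢ = 350·7 + 8·4 + 8·6 = 2530.
x* = 700/366 = 1.91, y* = 2530/366 = 6.91.

(1.91, 6.91)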